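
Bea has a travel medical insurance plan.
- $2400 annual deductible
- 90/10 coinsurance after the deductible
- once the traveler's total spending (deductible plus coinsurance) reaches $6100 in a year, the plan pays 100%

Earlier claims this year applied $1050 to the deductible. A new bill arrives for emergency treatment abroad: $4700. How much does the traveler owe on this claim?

Remaining deductible: $2400 − $1050 = $1350.
That leaves $4700 − $1350 = $3350 for coinsurance.
10% of $3350 = $335 falls to the traveler.
Traveler responsibility before any cap: $1350 + $335 = $1685.
Total out-of-pocket so far would be $1050 + $1685 = $2735, below the $6100 cap — no reduction.

$1685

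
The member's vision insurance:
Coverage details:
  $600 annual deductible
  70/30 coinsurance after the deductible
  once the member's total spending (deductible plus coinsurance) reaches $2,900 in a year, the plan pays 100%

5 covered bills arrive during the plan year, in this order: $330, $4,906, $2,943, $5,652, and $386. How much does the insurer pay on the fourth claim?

$5,625.70

Claim 1 ($330): entire amount goes to the deductible. Member owes $330 (running OOP $330). Plan pays $330 − $330 = $0.
Claim 2 ($4,906): $270 to deductible, leaving $4,636; member's 30% is $1,390.80. Cost to member: $1,660.80. OOP to date $1,990.80. Plan pays $4,906 − $1,660.80 = $3,245.20.
Claim 3 ($2,943): deductible already satisfied, so member's share is 30% × $2,943 = $882.90. Member pays $882.90; OOP now $2,873.70. Plan pays $2,943 − $882.90 = $2,060.10.
Claim 4 ($5,652): deductible already satisfied, so member's share is 30% × $5,652 = $1,695.60. That would push OOP to $4,569.30, over the $2,900 cap, so member pays $2,900 − $2,873.70 = $26.30. Insurer: $5,652 − $26.30 = $5,625.70.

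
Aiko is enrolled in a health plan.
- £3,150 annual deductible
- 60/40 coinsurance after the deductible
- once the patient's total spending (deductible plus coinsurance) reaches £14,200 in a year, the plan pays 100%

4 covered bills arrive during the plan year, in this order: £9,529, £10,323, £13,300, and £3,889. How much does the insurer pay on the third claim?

#1 (£9,529): £3,150 finishes the deductible; £6,379 goes to coinsurance; 40% of £6,379 = £2,551.60. Patient owes £5,701.60 (running OOP £5,701.60). Plan pays £9,529 − £5,701.60 = £3,827.40.
#2 (£10,323): deductible met; 40% of £10,323 = £4,129.20. Patient owes £4,129.20 (running OOP £9,830.80). Plan pays £10,323 − £4,129.20 = £6,193.80.
#3 (£13,300): deductible already satisfied, so patient's share is 40% × £13,300 = £5,320. Adding that to £9,830.80 gives £15,150.80, past the £14,200 cap; patient pays only £14,200 − £9,830.80 = £4,369.20. Plan pays £13,300 − £4,369.20 = £8,930.80.

£8,930.80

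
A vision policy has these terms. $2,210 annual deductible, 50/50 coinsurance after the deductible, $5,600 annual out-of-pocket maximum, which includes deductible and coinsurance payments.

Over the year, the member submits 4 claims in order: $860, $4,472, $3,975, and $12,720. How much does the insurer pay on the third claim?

$2,146

Bill 1, $860: all of it applies to the deductible. Member pays $860; OOP now $860. Plan pays $860 − $860 = $0.
Bill 2, $4,472: $1,350 finishes the deductible; $3,122 goes to coinsurance; 50% of $3,122 = $1,561. Member owes $2,911 (running OOP $3,771). Insurer: $4,472 − $2,911 = $1,561.
Bill 3, $3,975: deductible met; 50% of $3,975 = $1,987.50. That would push OOP to $5,758.50, over the $5,600 cap, so member pays $5,600 − $3,771 = $1,829. Insurer: $3,975 − $1,829 = $2,146.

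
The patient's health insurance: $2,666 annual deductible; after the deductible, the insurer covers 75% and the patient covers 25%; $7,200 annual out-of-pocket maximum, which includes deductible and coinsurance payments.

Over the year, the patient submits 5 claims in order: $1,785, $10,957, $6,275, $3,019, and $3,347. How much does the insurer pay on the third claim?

$4,706.25

Claim 1 ($1,785): fully absorbed by the deductible. Patient owes $1,785 (running OOP $1,785). Insurer: $1,785 − $1,785 = $0.
Claim 2 ($10,957): $881 finishes the deductible; $10,076 goes to coinsurance; coinsurance $10,076 × 25% = $2,519. Patient pays $3,400; OOP now $5,185. Insurer: $10,957 − $3,400 = $7,557.
Claim 3 ($6,275): deductible met; 25% of $6,275 = $1,568.75. Cost to patient: $1,568.75. OOP to date $6,753.75. Insurer: $6,275 − $1,568.75 = $4,706.25.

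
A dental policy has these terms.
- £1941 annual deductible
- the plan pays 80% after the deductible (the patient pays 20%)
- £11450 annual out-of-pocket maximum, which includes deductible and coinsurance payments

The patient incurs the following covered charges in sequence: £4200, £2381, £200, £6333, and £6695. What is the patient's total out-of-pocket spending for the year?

£5514.60

Claim 1 — £4200: £1941 finishes the deductible; £2259 goes to coinsurance; 20% of £2259 = £451.80. Patient owes £2392.80 (running OOP £2392.80).
Claim 2 — £2381: deductible met; 20% of £2381 = £476.20. Patient owes £476.20 (running OOP £2869).
Claim 3 — £200: 20% coinsurance on £200 = £40. Patient owes £40 (running OOP £2909).
Claim 4 — £6333: deductible met; 20% of £6333 = £1266.60. Cost to patient: £1266.60. OOP to date £4175.60.
Claim 5 — £6695: deductible already satisfied, so patient's share is 20% × £6695 = £1339. Patient pays £1339; OOP now £5514.60.
Summing the patient's payments: £2392.80 + £476.20 + £40 + £1266.60 + £1339 = £5514.60.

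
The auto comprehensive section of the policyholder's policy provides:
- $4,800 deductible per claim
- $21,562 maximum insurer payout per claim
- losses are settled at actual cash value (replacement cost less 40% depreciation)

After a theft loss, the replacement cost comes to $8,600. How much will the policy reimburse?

$360

At 40% depreciation, ACV = $8,600 − $3,440 = $5,160.
Less the $4,800 deductible: $5,160 − $4,800 = $360.
That's under the $21,562 cap, so the insurer reimburses the full $360.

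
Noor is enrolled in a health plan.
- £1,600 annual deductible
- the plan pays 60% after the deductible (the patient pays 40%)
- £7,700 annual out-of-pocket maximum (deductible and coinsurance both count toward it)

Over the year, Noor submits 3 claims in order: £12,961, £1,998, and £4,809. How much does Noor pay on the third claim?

£756.40

#1 (£12,961): £1,600 finishes the deductible; £11,361 goes to coinsurance; patient's 40% is £4,544.40. Patient pays £6,144.40; OOP now £6,144.40.
#2 (£1,998): 40% coinsurance on £1,998 = £799.20. Patient owes £799.20 (running OOP £6,943.60).
#3 (£4,809): 40% coinsurance on £4,809 = £1,923.60. OOP would hit £8,867.20 > £7,700, so the cap limits the patient to £7,700 − £6,943.60 = £756.40.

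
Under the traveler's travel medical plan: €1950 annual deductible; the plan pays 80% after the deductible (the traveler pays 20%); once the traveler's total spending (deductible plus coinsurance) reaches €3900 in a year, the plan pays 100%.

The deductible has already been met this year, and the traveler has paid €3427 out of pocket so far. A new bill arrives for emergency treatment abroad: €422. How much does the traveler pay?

€84.40

The deductible is already satisfied, so the full bill goes to coinsurance.
20% of €422 = €84.40 falls to the traveler.
Total out-of-pocket so far would be €3427 + €84.40 = €3511.40, below the €3900 cap — no reduction.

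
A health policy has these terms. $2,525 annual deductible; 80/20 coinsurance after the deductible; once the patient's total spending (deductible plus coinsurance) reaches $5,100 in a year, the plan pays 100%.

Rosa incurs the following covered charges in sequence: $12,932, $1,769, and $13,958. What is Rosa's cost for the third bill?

Bill 1, $12,932: $2,525 finishes the deductible; $10,407 goes to coinsurance; 20% of $10,407 = $2,081.40. Patient owes $4,606.40 (running OOP $4,606.40).
Bill 2, $1,769: deductible already satisfied, so patient's share is 20% × $1,769 = $353.80. Cost to patient: $353.80. OOP to date $4,960.20.
Bill 3, $13,958: deductible met; 20% of $13,958 = $2,791.60. OOP would hit $7,751.80 > $5,100, so the cap limits the patient to $5,100 − $4,960.20 = $139.80.

$139.80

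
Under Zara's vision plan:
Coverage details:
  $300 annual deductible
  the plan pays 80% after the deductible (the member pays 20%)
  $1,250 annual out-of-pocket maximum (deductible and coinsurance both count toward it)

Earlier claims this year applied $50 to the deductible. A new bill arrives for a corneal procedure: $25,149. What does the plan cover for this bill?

$23,949

Remaining deductible: $300 − $50 = $250.
After the $250 deductible portion, $25,149 − $250 = $24,899 is subject to coinsurance.
20% of $24,899 = $4,979.80 falls to the member.
So the member owes $250 + $4,979.80 = $5,229.80 before any cap.
That would bring total out-of-pocket to $5,279.80, past the $1,250 cap. The member is capped at $1,250 − $50 = $1,200 on this claim.
The insurer covers the remainder: $25,149 − $1,200 = $23,949.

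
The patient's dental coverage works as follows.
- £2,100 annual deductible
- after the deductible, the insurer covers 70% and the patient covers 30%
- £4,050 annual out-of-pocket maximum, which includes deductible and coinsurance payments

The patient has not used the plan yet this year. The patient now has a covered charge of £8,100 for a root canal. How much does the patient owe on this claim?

£3,900

Deductible not yet touched, so the first £2,100 of the bill goes to the deductible.
That leaves £8,100 − £2,100 = £6,000 for coinsurance.
Patient's 30% share of £6,000 is £1,800.
That puts the patient's cost at £2,100 + £1,800 = £3,900 before any cap.
Total out-of-pocket so far would be £0 + £3,900 = £3,900, below the £4,050 cap — no reduction.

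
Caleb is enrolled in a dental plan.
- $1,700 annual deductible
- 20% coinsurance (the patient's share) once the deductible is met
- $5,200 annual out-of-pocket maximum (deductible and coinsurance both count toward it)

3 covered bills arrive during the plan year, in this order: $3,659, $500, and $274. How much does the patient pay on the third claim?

$54.80

Bill 1, $3,659: $1,700 to deductible, leaving $1,959; patient's 20% is $391.80. Patient pays $2,091.80; OOP now $2,091.80.
Bill 2, $500: deductible already satisfied, so patient's share is 20% × $500 = $100. Patient owes $100 (running OOP $2,191.80).
Bill 3, $274: deductible met; 20% of $274 = $54.80. Patient owes $54.80 (running OOP $2,246.60).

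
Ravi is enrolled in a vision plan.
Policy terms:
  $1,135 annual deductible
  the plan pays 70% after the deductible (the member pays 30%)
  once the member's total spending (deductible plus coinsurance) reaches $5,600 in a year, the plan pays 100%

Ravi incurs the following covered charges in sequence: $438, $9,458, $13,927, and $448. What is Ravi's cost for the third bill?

$1,836.70

#1 ($438): fully absorbed by the deductible. Cost to member: $438. OOP to date $438.
#2 ($9,458): deductible takes $697, $8,761 remains; member's 30% is $2,628.30. Member owes $3,325.30 (running OOP $3,763.30).
#3 ($13,927): 30% coinsurance on $13,927 = $4,178.10. OOP would hit $7,941.40 > $5,600, so the cap limits the member to $5,600 − $3,763.30 = $1,836.70.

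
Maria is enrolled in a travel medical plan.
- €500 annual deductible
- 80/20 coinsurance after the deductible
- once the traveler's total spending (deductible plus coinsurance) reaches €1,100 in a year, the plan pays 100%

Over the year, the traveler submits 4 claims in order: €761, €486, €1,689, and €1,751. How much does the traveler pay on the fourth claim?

Bill 1, €761: €500 to deductible, leaving €261; traveler's 20% is €52.20. Traveler pays €552.20; OOP now €552.20.
Bill 2, €486: 20% coinsurance on €486 = €97.20. Traveler pays €97.20; OOP now €649.40.
Bill 3, €1,689: deductible already satisfied, so traveler's share is 20% × €1,689 = €337.80. Cost to traveler: €337.80. OOP to date €987.20.
Bill 4, €1,751: deductible met; 20% of €1,751 = €350.20. That would push OOP to €1,337.40, over the €1,100 cap, so traveler pays €1,100 − €987.20 = €112.80.

€112.80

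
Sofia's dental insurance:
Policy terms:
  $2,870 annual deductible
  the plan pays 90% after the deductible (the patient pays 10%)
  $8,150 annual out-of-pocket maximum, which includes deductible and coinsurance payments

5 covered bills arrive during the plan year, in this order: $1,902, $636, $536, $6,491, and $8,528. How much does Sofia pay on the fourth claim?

$649.10

Claim 1 ($1,902): all of it applies to the deductible. Patient pays $1,902; OOP now $1,902.
Claim 2 ($636): fully absorbed by the deductible. Patient pays $636; OOP now $2,538.
Claim 3 ($536): $332 to deductible, leaving $204; patient's 10% is $20.40. Patient owes $352.40 (running OOP $2,890.40).
Claim 4 ($6,491): deductible met; 10% of $6,491 = $649.10. Cost to patient: $649.10. OOP to date $3,539.50.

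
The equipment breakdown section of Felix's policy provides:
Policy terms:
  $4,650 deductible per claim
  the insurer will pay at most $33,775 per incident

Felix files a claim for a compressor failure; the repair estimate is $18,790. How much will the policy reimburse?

Less the $4,650 deductible: $18,790 − $4,650 = $14,140.
$14,140 is within the $33,775 limit, so the insurer pays $14,140.

$14,140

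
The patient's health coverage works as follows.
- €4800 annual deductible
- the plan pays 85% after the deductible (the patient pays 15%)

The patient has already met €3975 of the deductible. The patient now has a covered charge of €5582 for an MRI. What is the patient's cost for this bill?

Remaining deductible: €4800 − €3975 = €825.
That leaves €5582 − €825 = €4757 for coinsurance.
15% of €4757 = €713.55 falls to the patient.
So the patient owes €825 + €713.55 = €1538.55.

€1538.55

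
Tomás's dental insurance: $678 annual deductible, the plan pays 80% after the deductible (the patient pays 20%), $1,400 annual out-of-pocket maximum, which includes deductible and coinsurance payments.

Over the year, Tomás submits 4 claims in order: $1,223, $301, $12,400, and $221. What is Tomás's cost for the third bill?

$552.80

Claim 1 ($1,223): $678 to deductible, leaving $545; 20% of $545 = $109. Patient pays $787; OOP now $787.
Claim 2 ($301): deductible already satisfied, so patient's share is 20% × $301 = $60.20. Patient pays $60.20; OOP now $847.20.
Claim 3 ($12,400): deductible met; 20% of $12,400 = $2,480. OOP would hit $3,327.20 > $1,400, so the cap limits the patient to $1,400 − $847.20 = $552.80.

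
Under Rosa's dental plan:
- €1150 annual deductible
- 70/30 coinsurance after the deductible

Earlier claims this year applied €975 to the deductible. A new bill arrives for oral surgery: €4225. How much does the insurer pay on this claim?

Deductible still to meet: €1150 − €975 = €175.
The remaining €4050 (= €4225 − €175) moves to coinsurance.
30% of €4050 = €1215 falls to the patient.
So the patient owes €175 + €1215 = €1390.
Insurer pays the balance: €4225 − €1390 = €2835.

€2835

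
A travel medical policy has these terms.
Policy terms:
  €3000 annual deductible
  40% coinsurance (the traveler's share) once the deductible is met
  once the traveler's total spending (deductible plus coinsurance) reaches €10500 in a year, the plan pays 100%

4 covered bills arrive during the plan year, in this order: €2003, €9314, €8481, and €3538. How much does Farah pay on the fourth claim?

€780.80

#1 (€2003): all of it applies to the deductible. Traveler owes €2003 (running OOP €2003).
#2 (€9314): deductible takes €997, €8317 remains; coinsurance €8317 × 40% = €3326.80. Traveler owes €4323.80 (running OOP €6326.80).
#3 (€8481): 40% coinsurance on €8481 = €3392.40. Traveler pays €3392.40; OOP now €9719.20.
#4 (€3538): 40% coinsurance on €3538 = €1415.20. OOP would hit €11134.40 > €10500, so the cap limits the traveler to €10500 − €9719.20 = €780.80.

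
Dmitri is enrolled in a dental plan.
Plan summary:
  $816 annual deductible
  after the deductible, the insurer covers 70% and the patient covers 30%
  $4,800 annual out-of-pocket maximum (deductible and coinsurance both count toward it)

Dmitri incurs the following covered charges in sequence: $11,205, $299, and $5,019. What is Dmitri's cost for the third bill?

$777.60

Bill 1, $11,205: $816 to deductible, leaving $10,389; coinsurance $10,389 × 30% = $3,116.70. Cost to patient: $3,932.70. OOP to date $3,932.70.
Bill 2, $299: deductible already satisfied, so patient's share is 30% × $299 = $89.70. Patient owes $89.70 (running OOP $4,022.40).
Bill 3, $5,019: 30% coinsurance on $5,019 = $1,505.70. That would push OOP to $5,528.10, over the $4,800 cap, so patient pays $4,800 − $4,022.40 = $777.60.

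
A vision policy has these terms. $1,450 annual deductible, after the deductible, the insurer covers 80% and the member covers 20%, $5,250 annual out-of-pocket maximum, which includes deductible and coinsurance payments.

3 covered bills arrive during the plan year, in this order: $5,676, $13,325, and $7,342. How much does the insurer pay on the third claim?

Claim 1 ($5,676): $1,450 to deductible, leaving $4,226; member's 20% is $845.20. Member pays $2,295.20; OOP now $2,295.20. Insurer: $5,676 − $2,295.20 = $3,380.80.
Claim 2 ($13,325): 20% coinsurance on $13,325 = $2,665. Member pays $2,665; OOP now $4,960.20. Plan pays $13,325 − $2,665 = $10,660.
Claim 3 ($7,342): deductible met; 20% of $7,342 = $1,468.40. That would push OOP to $6,428.60, over the $5,250 cap, so member pays $5,250 − $4,960.20 = $289.80. Plan pays $7,342 − $289.80 = $7,052.20.

$7,052.20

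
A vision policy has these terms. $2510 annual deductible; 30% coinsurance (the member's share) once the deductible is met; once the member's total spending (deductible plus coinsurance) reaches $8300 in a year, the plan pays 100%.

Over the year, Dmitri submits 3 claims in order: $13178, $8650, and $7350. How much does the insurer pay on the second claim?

$6060.40

Claim 1 ($13178): $2510 finishes the deductible; $10668 goes to coinsurance; coinsurance $10668 × 30% = $3200.40. Cost to member: $5710.40. OOP to date $5710.40. Insurer: $13178 − $5710.40 = $7467.60.
Claim 2 ($8650): deductible already satisfied, so member's share is 30% × $8650 = $2595. OOP would hit $8305.40 > $8300, so the cap limits the member to $8300 − $5710.40 = $2589.60. Plan pays $8650 − $2589.60 = $6060.40.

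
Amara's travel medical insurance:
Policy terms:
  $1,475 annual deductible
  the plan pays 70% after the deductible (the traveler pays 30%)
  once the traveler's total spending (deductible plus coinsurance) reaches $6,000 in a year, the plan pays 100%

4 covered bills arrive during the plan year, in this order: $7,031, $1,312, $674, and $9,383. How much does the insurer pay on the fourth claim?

$7,120.60

Claim 1 — $7,031: deductible takes $1,475, $5,556 remains; coinsurance $5,556 × 30% = $1,666.80. Cost to traveler: $3,141.80. OOP to date $3,141.80. Plan pays $7,031 − $3,141.80 = $3,889.20.
Claim 2 — $1,312: deductible already satisfied, so traveler's share is 30% × $1,312 = $393.60. Traveler pays $393.60; OOP now $3,535.40. Insurer: $1,312 − $393.60 = $918.40.
Claim 3 — $674: deductible met; 30% of $674 = $202.20. Traveler pays $202.20; OOP now $3,737.60. Insurer: $674 − $202.20 = $471.80.
Claim 4 — $9,383: 30% coinsurance on $9,383 = $2,814.90. OOP would hit $6,552.50 > $6,000, so the cap limits the traveler to $6,000 − $3,737.60 = $2,262.40. Plan pays $9,383 − $2,262.40 = $7,120.60.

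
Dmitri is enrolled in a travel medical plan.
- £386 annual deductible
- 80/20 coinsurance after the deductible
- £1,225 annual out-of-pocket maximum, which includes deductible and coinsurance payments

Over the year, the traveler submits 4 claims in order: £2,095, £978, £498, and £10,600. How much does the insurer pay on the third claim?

Bill 1, £2,095: £386 finishes the deductible; £1,709 goes to coinsurance; traveler's 20% is £341.80. Cost to traveler: £727.80. OOP to date £727.80. Insurer: £2,095 − £727.80 = £1,367.20.
Bill 2, £978: 20% coinsurance on £978 = £195.60. Traveler pays £195.60; OOP now £923.40. Insurer: £978 − £195.60 = £782.40.
Bill 3, £498: deductible met; 20% of £498 = £99.60. Traveler pays £99.60; OOP now £1,023. Plan pays £498 − £99.60 = £398.40.

£398.40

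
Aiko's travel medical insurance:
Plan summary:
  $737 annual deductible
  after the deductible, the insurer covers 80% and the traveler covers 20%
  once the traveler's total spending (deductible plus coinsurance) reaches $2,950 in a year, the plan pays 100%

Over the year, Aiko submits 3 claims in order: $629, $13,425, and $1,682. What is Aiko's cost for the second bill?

$2,321

Claim 1 — $629: entire amount goes to the deductible. Traveler pays $629; OOP now $629.
Claim 2 — $13,425: $108 to deductible, leaving $13,317; coinsurance $13,317 × 20% = $2,663.40. Together that's $108 + $2,663.40 = $2,771.40. OOP would hit $3,400.40 > $2,950, so the cap limits the traveler to $2,950 − $629 = $2,321.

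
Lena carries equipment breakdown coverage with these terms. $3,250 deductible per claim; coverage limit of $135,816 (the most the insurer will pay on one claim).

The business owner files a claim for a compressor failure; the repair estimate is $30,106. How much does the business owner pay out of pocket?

$3,250

Subtract the deductible: $30,106 − $3,250 = $26,856.
That's under the $135,816 cap, so the insurer reimburses the full $26,856.
The business owner bears the rest of the original loss: $30,106 − $26,856 = $3,250.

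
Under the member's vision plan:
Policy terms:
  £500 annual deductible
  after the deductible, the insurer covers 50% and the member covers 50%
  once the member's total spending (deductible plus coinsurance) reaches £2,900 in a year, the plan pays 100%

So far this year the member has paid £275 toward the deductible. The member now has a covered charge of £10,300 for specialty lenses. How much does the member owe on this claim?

£2,625

Remaining deductible: £500 − £275 = £225.
The remaining £10,075 (= £10,300 − £225) moves to coinsurance.
Member's 50% share of £10,075 is £5,037.50.
That puts the member's cost at £225 + £5,037.50 = £5,262.50 before any cap.
Adding £5,262.50 to the £275 already spent would give £5,537.50, which exceeds the £2,900 cap; the member pays just £2,900 − £275 = £2,625.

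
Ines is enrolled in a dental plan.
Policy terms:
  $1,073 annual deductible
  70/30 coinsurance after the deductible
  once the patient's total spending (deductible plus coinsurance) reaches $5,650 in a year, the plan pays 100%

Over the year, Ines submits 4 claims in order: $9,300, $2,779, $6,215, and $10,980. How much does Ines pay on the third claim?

$1,275.20

#1 ($9,300): $1,073 to deductible, leaving $8,227; patient's 30% is $2,468.10. Patient pays $3,541.10; OOP now $3,541.10.
#2 ($2,779): 30% coinsurance on $2,779 = $833.70. Patient owes $833.70 (running OOP $4,374.80).
#3 ($6,215): deductible met; 30% of $6,215 = $1,864.50. That would push OOP to $6,239.30, over the $5,650 cap, so patient pays $5,650 − $4,374.80 = $1,275.20.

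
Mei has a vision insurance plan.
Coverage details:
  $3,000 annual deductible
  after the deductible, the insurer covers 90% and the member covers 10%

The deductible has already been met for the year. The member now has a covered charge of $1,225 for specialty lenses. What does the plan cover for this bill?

$1,102.50

The deductible is already satisfied, so the full bill goes to coinsurance.
Member's 10% share of $1,225 is $122.50.
The insurer covers the remainder: $1,225 − $122.50 = $1,102.50.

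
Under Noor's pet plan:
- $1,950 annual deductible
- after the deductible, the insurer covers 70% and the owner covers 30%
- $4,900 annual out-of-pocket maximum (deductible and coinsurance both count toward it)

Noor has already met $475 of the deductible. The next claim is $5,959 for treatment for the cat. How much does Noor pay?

Remaining deductible: $1,950 − $475 = $1,475.
The remaining $4,484 (= $5,959 − $1,475) moves to coinsurance.
30% of $4,484 = $1,345.20 falls to the owner.
That puts the owner's cost at $1,475 + $1,345.20 = $2,820.20 before any cap.
Cumulative spending $475 + $2,820.20 = $3,295.20 stays under the $4,900 maximum.

$2,820.20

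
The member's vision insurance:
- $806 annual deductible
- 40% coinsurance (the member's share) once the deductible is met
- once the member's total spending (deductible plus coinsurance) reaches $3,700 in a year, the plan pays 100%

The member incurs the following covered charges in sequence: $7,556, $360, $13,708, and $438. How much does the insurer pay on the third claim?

#1 ($7,556): deductible takes $806, $6,750 remains; coinsurance $6,750 × 40% = $2,700. Member pays $3,506; OOP now $3,506. Insurer: $7,556 − $3,506 = $4,050.
#2 ($360): deductible already satisfied, so member's share is 40% × $360 = $144. Cost to member: $144. OOP to date $3,650. Insurer: $360 − $144 = $216.
#3 ($13,708): 40% coinsurance on $13,708 = $5,483.20. OOP would hit $9,133.20 > $3,700, so the cap limits the member to $3,700 − $3,650 = $50. Plan pays $13,708 − $50 = $13,658.

$13,658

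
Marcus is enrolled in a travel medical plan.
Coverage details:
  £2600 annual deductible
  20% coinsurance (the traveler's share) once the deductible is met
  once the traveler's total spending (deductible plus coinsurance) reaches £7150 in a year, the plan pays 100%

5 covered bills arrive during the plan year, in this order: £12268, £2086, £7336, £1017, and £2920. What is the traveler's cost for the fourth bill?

£203.40

Claim 1 (£12268): deductible takes £2600, £9668 remains; traveler's 20% is £1933.60. Traveler pays £4533.60; OOP now £4533.60.
Claim 2 (£2086): 20% coinsurance on £2086 = £417.20. Traveler owes £417.20 (running OOP £4950.80).
Claim 3 (£7336): 20% coinsurance on £7336 = £1467.20. Cost to traveler: £1467.20. OOP to date £6418.
Claim 4 (£1017): 20% coinsurance on £1017 = £203.40. Traveler owes £203.40 (running OOP £6621.40).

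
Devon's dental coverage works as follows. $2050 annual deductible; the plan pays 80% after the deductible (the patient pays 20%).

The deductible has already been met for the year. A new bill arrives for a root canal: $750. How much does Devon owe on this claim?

The deductible is already satisfied, so the full bill goes to coinsurance.
Patient's 20% share of $750 is $150.

$150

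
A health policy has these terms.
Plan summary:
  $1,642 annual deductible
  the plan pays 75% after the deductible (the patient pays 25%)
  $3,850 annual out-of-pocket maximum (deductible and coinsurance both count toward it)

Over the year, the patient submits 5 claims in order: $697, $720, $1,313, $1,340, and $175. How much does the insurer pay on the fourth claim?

Claim 1 ($697): entire amount goes to the deductible. Patient owes $697 (running OOP $697). Plan pays $697 − $697 = $0.
Claim 2 ($720): fully absorbed by the deductible. Patient owes $720 (running OOP $1,417). Plan pays $720 − $720 = $0.
Claim 3 ($1,313): $225 finishes the deductible; $1,088 goes to coinsurance; 25% of $1,088 = $272. Cost to patient: $497. OOP to date $1,914. Plan pays $1,313 − $497 = $816.
Claim 4 ($1,340): 25% coinsurance on $1,340 = $335. Cost to patient: $335. OOP to date $2,249. Plan pays $1,340 − $335 = $1,005.

$1,005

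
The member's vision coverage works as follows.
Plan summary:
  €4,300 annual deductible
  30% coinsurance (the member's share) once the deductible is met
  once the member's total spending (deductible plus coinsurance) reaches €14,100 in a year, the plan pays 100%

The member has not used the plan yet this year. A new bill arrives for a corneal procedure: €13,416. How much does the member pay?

€7,034.80

The full €4,300 deductible is still open; €4,300 of this bill applies to it.
After the €4,300 deductible portion, €13,416 − €4,300 = €9,116 is subject to coinsurance.
Member's 30% share of €9,116 is €2,734.80.
That puts the member's cost at €4,300 + €2,734.80 = €7,034.80 before any cap.
Year-to-date out-of-pocket becomes €0 + €7,034.80 = €7,034.80, still under the €14,100 maximum, so no cap applies.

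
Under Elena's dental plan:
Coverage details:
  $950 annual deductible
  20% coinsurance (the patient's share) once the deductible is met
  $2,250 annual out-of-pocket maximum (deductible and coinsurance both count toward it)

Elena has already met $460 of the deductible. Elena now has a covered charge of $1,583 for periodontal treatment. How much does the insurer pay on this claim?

$874.40

Deductible still to meet: $950 − $460 = $490.
The remaining $1,093 (= $1,583 − $490) moves to coinsurance.
Coinsurance: $1,093 × 20% = $218.60.
So the patient owes $490 + $218.60 = $708.60 before any cap.
Total out-of-pocket so far would be $460 + $708.60 = $1,168.60, below the $2,250 cap — no reduction.
The insurer covers the remainder: $1,583 − $708.60 = $874.40.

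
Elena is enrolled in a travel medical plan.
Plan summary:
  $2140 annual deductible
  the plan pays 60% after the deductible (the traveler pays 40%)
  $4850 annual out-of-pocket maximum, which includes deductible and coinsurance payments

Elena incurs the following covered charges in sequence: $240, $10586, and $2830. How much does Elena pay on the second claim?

Bill 1, $240: fully absorbed by the deductible. Traveler pays $240; OOP now $240.
Bill 2, $10586: $1900 finishes the deductible; $8686 goes to coinsurance; traveler's 40% is $3474.40. Claim cost before the cap: $1900 + $3474.40 = $5374.40. That would push OOP to $5614.40, over the $4850 cap, so traveler pays $4850 − $240 = $4610.

$4610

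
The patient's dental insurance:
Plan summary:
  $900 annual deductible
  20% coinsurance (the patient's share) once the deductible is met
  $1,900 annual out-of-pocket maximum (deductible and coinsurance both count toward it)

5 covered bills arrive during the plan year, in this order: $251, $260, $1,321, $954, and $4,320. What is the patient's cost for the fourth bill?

$190.80

Claim 1 ($251): all of it applies to the deductible. Patient pays $251; OOP now $251.
Claim 2 ($260): fully absorbed by the deductible. Patient owes $260 (running OOP $511).
Claim 3 ($1,321): $389 finishes the deductible; $932 goes to coinsurance; 20% of $932 = $186.40. Cost to patient: $575.40. OOP to date $1,086.40.
Claim 4 ($954): deductible already satisfied, so patient's share is 20% × $954 = $190.80. Patient owes $190.80 (running OOP $1,277.20).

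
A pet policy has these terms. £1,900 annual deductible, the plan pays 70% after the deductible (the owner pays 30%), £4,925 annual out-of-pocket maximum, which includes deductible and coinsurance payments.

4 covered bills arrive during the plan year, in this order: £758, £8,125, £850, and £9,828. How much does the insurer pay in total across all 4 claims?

Bill 1, £758: entire amount goes to the deductible. Owner pays £758; OOP now £758. Insurer: £758 − £758 = £0.
Bill 2, £8,125: deductible takes £1,142, £6,983 remains; coinsurance £6,983 × 30% = £2,094.90. Cost to owner: £3,236.90. OOP to date £3,994.90. Plan pays £8,125 − £3,236.90 = £4,888.10.
Bill 3, £850: deductible met; 30% of £850 = £255. Owner pays £255; OOP now £4,249.90. Insurer: £850 − £255 = £595.
Bill 4, £9,828: 30% coinsurance on £9,828 = £2,948.40. That would push OOP to £7,198.30, over the £4,925 cap, so owner pays £4,925 − £4,249.90 = £675.10. Plan pays £9,828 − £675.10 = £9,152.90.
Insurer total = bills − owner's total = £19,561 − £4,925 = £14,636.

£14,636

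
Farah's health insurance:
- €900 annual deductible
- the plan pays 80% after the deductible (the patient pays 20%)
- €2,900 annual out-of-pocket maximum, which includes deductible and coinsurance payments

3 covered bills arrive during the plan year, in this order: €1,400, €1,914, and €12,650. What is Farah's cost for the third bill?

€1,517.20

Claim 1 (€1,400): €900 finishes the deductible; €500 goes to coinsurance; coinsurance €500 × 20% = €100. Patient pays €1,000; OOP now €1,000.
Claim 2 (€1,914): deductible already satisfied, so patient's share is 20% × €1,914 = €382.80. Patient pays €382.80; OOP now €1,382.80.
Claim 3 (€12,650): deductible met; 20% of €12,650 = €2,530. That would push OOP to €3,912.80, over the €2,900 cap, so patient pays €2,900 − €1,382.80 = €1,517.20.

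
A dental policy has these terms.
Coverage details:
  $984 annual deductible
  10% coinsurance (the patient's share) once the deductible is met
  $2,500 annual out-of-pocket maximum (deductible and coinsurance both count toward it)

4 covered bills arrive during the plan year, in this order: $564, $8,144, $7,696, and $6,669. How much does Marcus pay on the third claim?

$743.60

Claim 1 — $564: all of it applies to the deductible. Cost to patient: $564. OOP to date $564.
Claim 2 — $8,144: deductible takes $420, $7,724 remains; 10% of $7,724 = $772.40. Cost to patient: $1,192.40. OOP to date $1,756.40.
Claim 3 — $7,696: deductible already satisfied, so patient's share is 10% × $7,696 = $769.60. Adding that to $1,756.40 gives $2,526, past the $2,500 cap; patient pays only $2,500 − $1,756.40 = $743.60.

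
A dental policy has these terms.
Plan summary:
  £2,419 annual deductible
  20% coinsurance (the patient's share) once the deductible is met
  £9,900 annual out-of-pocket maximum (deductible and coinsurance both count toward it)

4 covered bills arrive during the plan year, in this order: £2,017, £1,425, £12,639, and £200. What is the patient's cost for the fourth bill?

£40

Claim 1 (£2,017): fully absorbed by the deductible. Cost to patient: £2,017. OOP to date £2,017.
Claim 2 (£1,425): £402 to deductible, leaving £1,023; patient's 20% is £204.60. Cost to patient: £606.60. OOP to date £2,623.60.
Claim 3 (£12,639): 20% coinsurance on £12,639 = £2,527.80. Patient owes £2,527.80 (running OOP £5,151.40).
Claim 4 (£200): deductible already satisfied, so patient's share is 20% × £200 = £40. Patient pays £40; OOP now £5,191.40.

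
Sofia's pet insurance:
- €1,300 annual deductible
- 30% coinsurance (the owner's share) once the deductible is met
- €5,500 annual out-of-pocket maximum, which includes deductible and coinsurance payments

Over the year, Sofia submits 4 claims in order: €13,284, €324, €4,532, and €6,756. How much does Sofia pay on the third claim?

Claim 1 — €13,284: deductible takes €1,300, €11,984 remains; 30% of €11,984 = €3,595.20. Owner owes €4,895.20 (running OOP €4,895.20).
Claim 2 — €324: deductible met; 30% of €324 = €97.20. Owner owes €97.20 (running OOP €4,992.40).
Claim 3 — €4,532: 30% coinsurance on €4,532 = €1,359.60. Adding that to €4,992.40 gives €6,352, past the €5,500 cap; owner pays only €5,500 − €4,992.40 = €507.60.

€507.60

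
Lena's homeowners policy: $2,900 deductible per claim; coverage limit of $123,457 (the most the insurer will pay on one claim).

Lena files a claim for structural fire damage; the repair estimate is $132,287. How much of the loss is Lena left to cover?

$8,830

Subtract the deductible: $132,287 − $2,900 = $129,387.
Since $129,387 > $123,457, the payout is capped at $123,457.
Out of pocket: $132,287 − $123,457 = $8,830.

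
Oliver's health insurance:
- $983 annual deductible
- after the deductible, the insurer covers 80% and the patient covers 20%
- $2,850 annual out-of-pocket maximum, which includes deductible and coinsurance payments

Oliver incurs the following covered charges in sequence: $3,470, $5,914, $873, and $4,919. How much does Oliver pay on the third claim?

$174.60

Claim 1 — $3,470: $983 finishes the deductible; $2,487 goes to coinsurance; 20% of $2,487 = $497.40. Patient owes $1,480.40 (running OOP $1,480.40).
Claim 2 — $5,914: deductible already satisfied, so patient's share is 20% × $5,914 = $1,182.80. Cost to patient: $1,182.80. OOP to date $2,663.20.
Claim 3 — $873: deductible met; 20% of $873 = $174.60. Patient pays $174.60; OOP now $2,837.80.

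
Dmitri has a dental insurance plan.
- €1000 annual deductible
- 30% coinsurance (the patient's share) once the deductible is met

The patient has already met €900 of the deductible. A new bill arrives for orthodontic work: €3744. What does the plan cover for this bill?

€900 of the €1000 deductible is already met, leaving €100.
After the €100 deductible portion, €3744 − €100 = €3644 is subject to coinsurance.
Patient's 30% share of €3644 is €1093.20.
That puts the patient's cost at €100 + €1093.20 = €1193.20.
The insurer covers the remainder: €3744 − €1193.20 = €2550.80.

€2550.80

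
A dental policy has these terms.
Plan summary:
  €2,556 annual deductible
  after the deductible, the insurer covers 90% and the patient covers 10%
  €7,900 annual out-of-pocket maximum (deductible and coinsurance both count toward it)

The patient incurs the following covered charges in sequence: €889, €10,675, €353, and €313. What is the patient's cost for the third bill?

€35.30

Claim 1 — €889: fully absorbed by the deductible. Cost to patient: €889. OOP to date €889.
Claim 2 — €10,675: €1,667 to deductible, leaving €9,008; 10% of €9,008 = €900.80. Patient owes €2,567.80 (running OOP €3,456.80).
Claim 3 — €353: deductible met; 10% of €353 = €35.30. Patient pays €35.30; OOP now €3,492.10.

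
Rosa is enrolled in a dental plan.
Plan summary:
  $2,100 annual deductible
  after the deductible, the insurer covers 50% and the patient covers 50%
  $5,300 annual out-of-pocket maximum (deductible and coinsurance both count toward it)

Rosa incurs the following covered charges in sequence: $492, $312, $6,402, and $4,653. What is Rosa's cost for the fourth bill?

$647

Claim 1 — $492: entire amount goes to the deductible. Patient pays $492; OOP now $492.
Claim 2 — $312: all of it applies to the deductible. Patient owes $312 (running OOP $804).
Claim 3 — $6,402: deductible takes $1,296, $5,106 remains; patient's 50% is $2,553. Patient pays $3,849; OOP now $4,653.
Claim 4 — $4,653: 50% coinsurance on $4,653 = $2,326.50. Adding that to $4,653 gives $6,979.50, past the $5,300 cap; patient pays only $5,300 − $4,653 = $647.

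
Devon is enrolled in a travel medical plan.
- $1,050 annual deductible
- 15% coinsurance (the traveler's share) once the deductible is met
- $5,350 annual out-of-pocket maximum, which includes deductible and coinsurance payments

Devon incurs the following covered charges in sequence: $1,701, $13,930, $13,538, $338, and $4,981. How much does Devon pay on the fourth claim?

Claim 1 ($1,701): $1,050 to deductible, leaving $651; traveler's 15% is $97.65. Cost to traveler: $1,147.65. OOP to date $1,147.65.
Claim 2 ($13,930): deductible met; 15% of $13,930 = $2,089.50. Traveler pays $2,089.50; OOP now $3,237.15.
Claim 3 ($13,538): deductible met; 15% of $13,538 = $2,030.70. Cost to traveler: $2,030.70. OOP to date $5,267.85.
Claim 4 ($338): deductible already satisfied, so traveler's share is 15% × $338 = $50.70. Traveler pays $50.70; OOP now $5,318.55.

$50.70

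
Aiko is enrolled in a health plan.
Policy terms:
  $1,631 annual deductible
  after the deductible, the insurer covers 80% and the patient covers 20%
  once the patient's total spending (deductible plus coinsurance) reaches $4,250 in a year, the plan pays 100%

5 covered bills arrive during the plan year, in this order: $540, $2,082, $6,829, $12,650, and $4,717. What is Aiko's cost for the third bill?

$1,365.80

Bill 1, $540: all of it applies to the deductible. Patient pays $540; OOP now $540.
Bill 2, $2,082: deductible takes $1,091, $991 remains; patient's 20% is $198.20. Patient owes $1,289.20 (running OOP $1,829.20).
Bill 3, $6,829: 20% coinsurance on $6,829 = $1,365.80. Cost to patient: $1,365.80. OOP to date $3,195.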